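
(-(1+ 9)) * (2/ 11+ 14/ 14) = -130/ 11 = -11.82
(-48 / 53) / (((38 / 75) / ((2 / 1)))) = -3600 / 1007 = -3.57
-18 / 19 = -0.95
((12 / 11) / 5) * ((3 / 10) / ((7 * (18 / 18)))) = 18 / 1925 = 0.01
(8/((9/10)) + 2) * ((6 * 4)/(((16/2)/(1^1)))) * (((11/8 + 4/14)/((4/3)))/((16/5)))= 3255/256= 12.71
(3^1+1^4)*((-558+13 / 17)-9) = -38504 / 17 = -2264.94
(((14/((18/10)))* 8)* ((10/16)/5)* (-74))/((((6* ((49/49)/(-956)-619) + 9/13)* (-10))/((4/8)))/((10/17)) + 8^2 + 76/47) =-151286044/33203040939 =-0.00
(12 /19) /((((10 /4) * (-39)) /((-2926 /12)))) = 308 /195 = 1.58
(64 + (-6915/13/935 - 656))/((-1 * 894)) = 1440535/2173314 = 0.66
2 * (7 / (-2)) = -7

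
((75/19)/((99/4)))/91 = 100/57057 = 0.00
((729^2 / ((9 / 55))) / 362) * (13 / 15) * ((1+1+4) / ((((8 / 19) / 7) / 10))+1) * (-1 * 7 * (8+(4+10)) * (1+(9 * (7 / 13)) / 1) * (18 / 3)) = -41938127896.77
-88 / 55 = -1.60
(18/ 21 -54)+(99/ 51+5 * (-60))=-41793/ 119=-351.20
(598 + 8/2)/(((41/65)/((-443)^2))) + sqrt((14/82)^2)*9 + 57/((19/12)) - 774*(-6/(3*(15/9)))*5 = 7679415313/41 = 187302812.51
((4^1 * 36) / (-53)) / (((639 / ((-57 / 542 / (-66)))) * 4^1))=-0.00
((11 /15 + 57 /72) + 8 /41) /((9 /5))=2821 /2952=0.96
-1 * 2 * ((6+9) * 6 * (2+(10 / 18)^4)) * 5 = -1374700 / 729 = -1885.73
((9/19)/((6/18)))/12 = 9/76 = 0.12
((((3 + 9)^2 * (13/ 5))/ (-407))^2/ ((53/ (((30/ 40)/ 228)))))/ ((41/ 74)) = 438048/ 4621047475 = 0.00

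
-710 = -710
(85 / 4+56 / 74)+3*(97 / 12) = 3423 / 74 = 46.26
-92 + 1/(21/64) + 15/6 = -3631/42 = -86.45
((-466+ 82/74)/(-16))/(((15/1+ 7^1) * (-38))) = -0.03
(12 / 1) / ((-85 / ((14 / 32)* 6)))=-63 / 170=-0.37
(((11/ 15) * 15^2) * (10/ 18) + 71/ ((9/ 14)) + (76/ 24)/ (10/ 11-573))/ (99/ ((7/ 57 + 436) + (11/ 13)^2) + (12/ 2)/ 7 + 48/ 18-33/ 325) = 15654696297642350/ 282636488323047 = 55.39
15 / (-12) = -5 / 4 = -1.25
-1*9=-9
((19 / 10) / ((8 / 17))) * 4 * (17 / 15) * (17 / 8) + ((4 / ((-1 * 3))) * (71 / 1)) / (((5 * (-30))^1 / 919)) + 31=4679177 / 7200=649.89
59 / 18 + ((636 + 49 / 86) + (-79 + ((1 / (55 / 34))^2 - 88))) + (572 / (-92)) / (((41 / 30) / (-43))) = 738374693446 / 1103946525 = 668.85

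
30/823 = 0.04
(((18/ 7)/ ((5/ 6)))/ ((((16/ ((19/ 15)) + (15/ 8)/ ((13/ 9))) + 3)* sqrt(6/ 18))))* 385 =121.54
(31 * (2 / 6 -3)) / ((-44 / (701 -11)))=14260 / 11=1296.36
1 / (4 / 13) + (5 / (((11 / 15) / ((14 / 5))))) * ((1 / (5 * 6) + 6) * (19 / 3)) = 96721 / 132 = 732.73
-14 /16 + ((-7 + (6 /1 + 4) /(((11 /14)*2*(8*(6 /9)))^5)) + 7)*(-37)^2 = -45926797007 /84437106688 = -0.54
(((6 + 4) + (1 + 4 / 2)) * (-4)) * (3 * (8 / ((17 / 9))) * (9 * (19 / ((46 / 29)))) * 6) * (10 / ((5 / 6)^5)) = -2598715312128 / 244375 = -10634129.15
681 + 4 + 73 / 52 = 35693 / 52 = 686.40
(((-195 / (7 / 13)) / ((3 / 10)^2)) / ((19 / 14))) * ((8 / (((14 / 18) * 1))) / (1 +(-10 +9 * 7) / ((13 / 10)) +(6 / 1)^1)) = -17576000 / 27531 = -638.41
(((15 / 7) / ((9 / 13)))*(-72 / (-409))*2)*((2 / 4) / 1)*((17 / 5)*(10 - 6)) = 21216 / 2863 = 7.41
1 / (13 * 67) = 0.00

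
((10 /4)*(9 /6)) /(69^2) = 5 /6348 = 0.00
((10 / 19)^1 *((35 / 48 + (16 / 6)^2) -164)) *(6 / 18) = -112435 / 4104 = -27.40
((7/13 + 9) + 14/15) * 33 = 345.57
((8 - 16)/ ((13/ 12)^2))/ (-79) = 1152/ 13351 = 0.09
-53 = -53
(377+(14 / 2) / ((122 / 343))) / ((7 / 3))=145185 / 854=170.01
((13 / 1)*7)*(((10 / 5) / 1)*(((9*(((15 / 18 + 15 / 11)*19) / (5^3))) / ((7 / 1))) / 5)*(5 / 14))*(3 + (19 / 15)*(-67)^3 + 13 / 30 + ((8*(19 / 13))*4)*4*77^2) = 156486345607 / 38500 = 4064580.41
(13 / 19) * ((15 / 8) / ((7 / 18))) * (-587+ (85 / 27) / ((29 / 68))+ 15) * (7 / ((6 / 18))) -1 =-21552731 / 551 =-39115.66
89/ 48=1.85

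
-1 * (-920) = 920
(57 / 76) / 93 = 1 / 124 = 0.01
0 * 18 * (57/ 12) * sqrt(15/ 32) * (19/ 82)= 0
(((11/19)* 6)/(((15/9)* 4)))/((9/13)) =143/190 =0.75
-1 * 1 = -1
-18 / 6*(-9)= 27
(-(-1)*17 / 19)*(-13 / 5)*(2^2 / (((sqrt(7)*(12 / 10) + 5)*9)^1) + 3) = -2336191 / 318915 + 1768*sqrt(7) / 21261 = -7.11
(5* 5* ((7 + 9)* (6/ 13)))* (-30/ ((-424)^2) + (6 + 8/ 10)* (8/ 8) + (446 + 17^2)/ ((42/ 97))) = 11489707755/ 36517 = 314639.97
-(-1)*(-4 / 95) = -0.04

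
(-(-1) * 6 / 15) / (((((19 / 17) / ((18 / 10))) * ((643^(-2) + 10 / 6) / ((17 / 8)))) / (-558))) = -900093770613 / 1963885600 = -458.32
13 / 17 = 0.76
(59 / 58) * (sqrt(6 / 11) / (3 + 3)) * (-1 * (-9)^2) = -1593 * sqrt(66) / 1276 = -10.14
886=886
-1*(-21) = 21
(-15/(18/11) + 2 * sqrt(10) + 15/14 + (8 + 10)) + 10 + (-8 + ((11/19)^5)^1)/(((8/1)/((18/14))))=2 * sqrt(10) + 7749586049/415984632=24.95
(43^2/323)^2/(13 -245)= -3418801/24204328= -0.14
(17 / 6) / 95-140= -79783 / 570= -139.97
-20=-20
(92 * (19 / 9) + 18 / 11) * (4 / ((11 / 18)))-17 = 153063 / 121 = 1264.98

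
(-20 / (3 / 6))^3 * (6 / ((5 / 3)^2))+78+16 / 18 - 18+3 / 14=-17410541 / 126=-138178.90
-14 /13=-1.08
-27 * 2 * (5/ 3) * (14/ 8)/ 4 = -315/ 8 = -39.38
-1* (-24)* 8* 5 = 960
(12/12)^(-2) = 1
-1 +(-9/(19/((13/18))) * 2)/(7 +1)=-165/152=-1.09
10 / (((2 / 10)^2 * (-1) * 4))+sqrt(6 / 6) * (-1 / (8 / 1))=-501 / 8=-62.62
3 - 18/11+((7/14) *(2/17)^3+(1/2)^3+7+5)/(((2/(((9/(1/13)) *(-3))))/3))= -5519197599/864688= -6382.88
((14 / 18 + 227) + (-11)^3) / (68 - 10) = -9929 / 522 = -19.02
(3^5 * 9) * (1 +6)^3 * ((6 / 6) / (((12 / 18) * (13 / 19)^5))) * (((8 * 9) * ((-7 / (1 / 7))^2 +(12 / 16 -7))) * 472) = 226744543045657814184 / 371293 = 610688978907918.58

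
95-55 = 40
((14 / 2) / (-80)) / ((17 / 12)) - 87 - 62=-50681 / 340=-149.06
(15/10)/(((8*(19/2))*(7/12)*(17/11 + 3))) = 99/13300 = 0.01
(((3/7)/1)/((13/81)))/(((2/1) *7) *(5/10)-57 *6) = -243/30485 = -0.01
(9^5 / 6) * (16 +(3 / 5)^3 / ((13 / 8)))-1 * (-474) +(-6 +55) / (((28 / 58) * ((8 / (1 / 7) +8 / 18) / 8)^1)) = 32867395653 / 206375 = 159260.55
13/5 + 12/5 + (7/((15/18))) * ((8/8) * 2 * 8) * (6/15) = 58.76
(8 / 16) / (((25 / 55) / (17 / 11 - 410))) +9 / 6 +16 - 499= -4654 / 5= -930.80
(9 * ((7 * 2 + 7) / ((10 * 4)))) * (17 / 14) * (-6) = -1377 / 40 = -34.42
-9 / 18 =-1 / 2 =-0.50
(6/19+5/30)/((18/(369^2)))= 3649.54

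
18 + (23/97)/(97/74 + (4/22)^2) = 21215560/1167201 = 18.18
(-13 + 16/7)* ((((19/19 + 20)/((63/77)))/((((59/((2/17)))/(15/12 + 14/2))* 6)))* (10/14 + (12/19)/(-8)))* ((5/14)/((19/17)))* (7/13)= -196625/2385488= -0.08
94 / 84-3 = -1.88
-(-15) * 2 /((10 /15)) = 45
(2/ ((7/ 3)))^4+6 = 15702/ 2401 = 6.54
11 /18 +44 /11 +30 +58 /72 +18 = 641 /12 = 53.42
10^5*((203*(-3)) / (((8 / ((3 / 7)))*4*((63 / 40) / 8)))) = -29000000 / 7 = -4142857.14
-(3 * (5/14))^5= -1.41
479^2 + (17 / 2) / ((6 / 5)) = 2753377 / 12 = 229448.08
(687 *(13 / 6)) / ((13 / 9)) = 1030.50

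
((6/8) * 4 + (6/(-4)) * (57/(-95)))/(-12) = -13/40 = -0.32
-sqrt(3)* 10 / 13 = -1.33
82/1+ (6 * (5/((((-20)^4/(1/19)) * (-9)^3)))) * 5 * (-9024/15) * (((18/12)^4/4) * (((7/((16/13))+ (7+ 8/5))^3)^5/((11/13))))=1512214546792491805322631976720009729009401128359/117656540265054208000000000000000000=12852787812609.54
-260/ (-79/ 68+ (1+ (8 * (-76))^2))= -17680/ 25137141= -0.00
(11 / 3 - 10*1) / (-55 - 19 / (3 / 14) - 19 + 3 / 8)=8 / 205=0.04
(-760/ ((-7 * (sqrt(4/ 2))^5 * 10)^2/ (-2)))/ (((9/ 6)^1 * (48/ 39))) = 0.01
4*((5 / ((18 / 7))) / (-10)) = -7 / 9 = -0.78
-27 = -27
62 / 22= 31 / 11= 2.82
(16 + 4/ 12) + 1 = 52/ 3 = 17.33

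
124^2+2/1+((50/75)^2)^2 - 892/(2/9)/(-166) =103550189/6723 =15402.38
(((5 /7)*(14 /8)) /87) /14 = 5 /4872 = 0.00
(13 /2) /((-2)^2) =13 /8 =1.62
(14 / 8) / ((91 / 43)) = 43 / 52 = 0.83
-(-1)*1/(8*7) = 1/56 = 0.02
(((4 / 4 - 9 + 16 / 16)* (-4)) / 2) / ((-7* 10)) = -1 / 5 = -0.20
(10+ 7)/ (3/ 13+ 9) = 221/ 120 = 1.84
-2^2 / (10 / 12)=-24 / 5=-4.80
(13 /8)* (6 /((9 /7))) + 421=5143 /12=428.58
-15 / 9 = -5 / 3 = -1.67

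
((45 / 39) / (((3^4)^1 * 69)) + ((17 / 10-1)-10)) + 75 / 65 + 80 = 1338641 / 18630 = 71.85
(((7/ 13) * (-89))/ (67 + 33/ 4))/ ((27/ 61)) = -21716/ 15093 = -1.44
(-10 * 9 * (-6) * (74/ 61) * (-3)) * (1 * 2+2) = -7860.98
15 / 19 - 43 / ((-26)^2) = 9323 / 12844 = 0.73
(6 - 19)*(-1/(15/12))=52/5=10.40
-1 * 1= -1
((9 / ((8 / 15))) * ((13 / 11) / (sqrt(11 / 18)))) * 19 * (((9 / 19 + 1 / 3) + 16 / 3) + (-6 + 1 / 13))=21735 * sqrt(22) / 968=105.32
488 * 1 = 488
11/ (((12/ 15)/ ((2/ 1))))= 55/ 2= 27.50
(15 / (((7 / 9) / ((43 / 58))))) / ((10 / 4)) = 1161 / 203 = 5.72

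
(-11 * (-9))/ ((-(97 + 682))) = -99/ 779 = -0.13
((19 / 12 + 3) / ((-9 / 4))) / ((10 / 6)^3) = -11 / 25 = -0.44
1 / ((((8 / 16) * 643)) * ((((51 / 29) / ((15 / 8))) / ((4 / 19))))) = 145 / 207689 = 0.00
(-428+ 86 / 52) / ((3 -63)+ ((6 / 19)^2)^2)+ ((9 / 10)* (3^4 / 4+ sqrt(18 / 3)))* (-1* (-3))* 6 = 81* sqrt(6) / 5+ 113543947717 / 338778440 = 374.84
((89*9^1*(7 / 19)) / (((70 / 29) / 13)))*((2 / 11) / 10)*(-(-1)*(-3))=-905931 / 10450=-86.69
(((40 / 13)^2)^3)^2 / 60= 838860800000000000 / 69894255367443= 12001.86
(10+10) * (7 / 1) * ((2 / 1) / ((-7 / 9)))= -360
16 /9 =1.78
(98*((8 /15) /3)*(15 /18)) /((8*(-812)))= -0.00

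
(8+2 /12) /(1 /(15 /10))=49 /4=12.25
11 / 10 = 1.10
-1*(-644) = 644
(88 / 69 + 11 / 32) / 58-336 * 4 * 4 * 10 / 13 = -6884674165 / 1664832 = -4135.36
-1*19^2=-361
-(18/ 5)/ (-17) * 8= 144/ 85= 1.69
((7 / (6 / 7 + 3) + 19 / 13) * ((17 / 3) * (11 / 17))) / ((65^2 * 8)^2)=253 / 24059786400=0.00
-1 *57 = -57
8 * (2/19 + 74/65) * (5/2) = 6144/247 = 24.87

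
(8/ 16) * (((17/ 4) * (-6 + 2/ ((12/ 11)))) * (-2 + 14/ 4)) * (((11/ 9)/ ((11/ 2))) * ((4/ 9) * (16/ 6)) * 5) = -4250/ 243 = -17.49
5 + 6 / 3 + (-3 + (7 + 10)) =21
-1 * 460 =-460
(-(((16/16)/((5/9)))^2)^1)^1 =-81/25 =-3.24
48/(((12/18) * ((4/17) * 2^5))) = 153/16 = 9.56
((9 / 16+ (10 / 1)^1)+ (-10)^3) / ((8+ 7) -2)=-15831 / 208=-76.11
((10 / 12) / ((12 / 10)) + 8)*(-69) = -7199 / 12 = -599.92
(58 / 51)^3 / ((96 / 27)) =24389 / 58956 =0.41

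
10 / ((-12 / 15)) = -25 / 2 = -12.50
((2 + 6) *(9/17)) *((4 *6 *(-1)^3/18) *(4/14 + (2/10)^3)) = -24672/14875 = -1.66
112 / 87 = 1.29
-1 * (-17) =17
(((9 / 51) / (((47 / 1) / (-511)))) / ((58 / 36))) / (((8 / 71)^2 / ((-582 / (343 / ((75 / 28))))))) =216849075075 / 508649792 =426.32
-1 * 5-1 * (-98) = 93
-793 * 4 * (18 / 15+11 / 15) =-91988 / 15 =-6132.53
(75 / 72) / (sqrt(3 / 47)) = 25 *sqrt(141) / 72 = 4.12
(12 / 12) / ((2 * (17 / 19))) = 19 / 34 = 0.56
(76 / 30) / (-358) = -19 / 2685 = -0.01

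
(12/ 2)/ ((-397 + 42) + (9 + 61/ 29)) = -174/ 9973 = -0.02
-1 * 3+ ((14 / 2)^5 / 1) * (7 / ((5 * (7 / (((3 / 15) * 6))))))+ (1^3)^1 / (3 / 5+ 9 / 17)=9675757 / 2400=4031.57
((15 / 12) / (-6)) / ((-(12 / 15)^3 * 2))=625 / 3072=0.20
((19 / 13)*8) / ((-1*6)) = -1.95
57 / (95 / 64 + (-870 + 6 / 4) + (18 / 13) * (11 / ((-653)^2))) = -20222020416 / 307593104341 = -0.07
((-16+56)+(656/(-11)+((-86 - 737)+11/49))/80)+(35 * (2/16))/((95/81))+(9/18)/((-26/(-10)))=35032535/1065064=32.89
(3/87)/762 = 1/22098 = 0.00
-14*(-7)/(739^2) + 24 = 24.00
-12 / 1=-12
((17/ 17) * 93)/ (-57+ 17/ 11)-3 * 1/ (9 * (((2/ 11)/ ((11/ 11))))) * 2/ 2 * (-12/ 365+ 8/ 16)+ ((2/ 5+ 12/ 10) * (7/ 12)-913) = -244362857/ 267180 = -914.60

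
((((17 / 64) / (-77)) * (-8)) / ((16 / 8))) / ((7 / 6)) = 51 / 4312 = 0.01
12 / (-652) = -3 / 163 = -0.02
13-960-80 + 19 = -1008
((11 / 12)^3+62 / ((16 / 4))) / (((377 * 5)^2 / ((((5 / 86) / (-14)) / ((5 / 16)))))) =-5623 / 92406590640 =-0.00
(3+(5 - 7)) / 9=1 / 9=0.11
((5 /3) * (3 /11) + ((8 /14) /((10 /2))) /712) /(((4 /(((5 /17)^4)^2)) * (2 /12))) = 429609375 /11248203704276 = 0.00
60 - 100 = -40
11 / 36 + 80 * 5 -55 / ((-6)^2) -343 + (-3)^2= 64.78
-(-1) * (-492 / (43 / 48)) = -23616 / 43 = -549.21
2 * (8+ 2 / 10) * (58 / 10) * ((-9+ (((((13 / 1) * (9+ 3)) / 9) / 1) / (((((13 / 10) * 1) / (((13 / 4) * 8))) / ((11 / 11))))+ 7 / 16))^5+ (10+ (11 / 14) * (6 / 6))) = 9369980690516157646701503 / 22295347200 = 420266193051981.61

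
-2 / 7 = -0.29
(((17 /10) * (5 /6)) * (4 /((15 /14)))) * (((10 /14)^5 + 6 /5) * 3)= 3959878 /180075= 21.99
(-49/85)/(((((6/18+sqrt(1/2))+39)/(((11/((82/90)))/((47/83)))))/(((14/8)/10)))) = -71266041/1302825430+3623697*sqrt(2)/5211301720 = -0.05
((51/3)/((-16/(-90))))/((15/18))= 459/4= 114.75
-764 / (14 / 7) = -382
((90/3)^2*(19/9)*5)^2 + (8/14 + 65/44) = 27797000631/308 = 90250002.05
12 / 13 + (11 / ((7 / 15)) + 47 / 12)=31025 / 1092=28.41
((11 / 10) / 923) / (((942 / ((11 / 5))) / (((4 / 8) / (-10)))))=-121 / 869466000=-0.00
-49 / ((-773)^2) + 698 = 417075193 / 597529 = 698.00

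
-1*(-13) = 13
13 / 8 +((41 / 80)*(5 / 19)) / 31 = 15355 / 9424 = 1.63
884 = 884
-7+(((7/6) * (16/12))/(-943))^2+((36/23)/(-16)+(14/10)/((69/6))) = -10049631007/1440583380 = -6.98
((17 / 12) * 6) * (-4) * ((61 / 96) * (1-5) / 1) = 1037 / 12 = 86.42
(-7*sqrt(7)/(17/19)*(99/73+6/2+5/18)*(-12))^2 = 18363407063932/13860729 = 1324851.46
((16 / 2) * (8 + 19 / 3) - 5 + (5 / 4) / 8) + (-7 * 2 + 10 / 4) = 9439 / 96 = 98.32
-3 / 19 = -0.16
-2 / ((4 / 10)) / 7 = -5 / 7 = -0.71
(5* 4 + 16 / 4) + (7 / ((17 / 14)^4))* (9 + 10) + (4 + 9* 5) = 11206361 / 83521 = 134.17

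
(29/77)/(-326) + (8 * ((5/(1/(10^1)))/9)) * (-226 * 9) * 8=-18153766429/25102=-723200.00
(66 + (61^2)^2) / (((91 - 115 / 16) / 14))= 3101483168 / 1341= 2312813.70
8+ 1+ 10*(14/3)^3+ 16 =28115/27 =1041.30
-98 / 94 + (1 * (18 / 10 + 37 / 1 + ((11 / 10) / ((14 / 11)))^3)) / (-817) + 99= 10316380970233 / 105366856000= 97.91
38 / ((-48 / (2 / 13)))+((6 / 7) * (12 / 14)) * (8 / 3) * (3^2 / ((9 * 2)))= 6557 / 7644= 0.86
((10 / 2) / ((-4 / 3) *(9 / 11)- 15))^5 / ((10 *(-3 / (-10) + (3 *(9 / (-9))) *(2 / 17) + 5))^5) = -714591842834375 / 73088039195884284525636057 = -0.00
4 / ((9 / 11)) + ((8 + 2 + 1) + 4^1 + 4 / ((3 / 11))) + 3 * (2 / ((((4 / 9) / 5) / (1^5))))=1837 / 18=102.06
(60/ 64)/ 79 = 15/ 1264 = 0.01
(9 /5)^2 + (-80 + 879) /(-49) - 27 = -49081 /1225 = -40.07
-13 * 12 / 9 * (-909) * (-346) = -5451576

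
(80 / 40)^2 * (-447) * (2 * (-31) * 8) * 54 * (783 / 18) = 2083205952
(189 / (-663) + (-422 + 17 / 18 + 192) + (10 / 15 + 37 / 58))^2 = 173010510995716 / 3327097761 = 52000.43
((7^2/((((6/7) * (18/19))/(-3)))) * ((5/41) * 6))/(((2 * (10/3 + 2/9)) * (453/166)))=-6.83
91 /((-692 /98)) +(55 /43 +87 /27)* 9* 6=3424655 /14878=230.18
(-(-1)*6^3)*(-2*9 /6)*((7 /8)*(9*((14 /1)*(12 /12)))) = -71442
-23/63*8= -2.92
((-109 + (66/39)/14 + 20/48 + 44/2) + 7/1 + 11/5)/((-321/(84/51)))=421853/1064115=0.40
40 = 40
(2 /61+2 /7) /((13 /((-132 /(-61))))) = 17952 /338611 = 0.05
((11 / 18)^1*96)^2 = 30976 / 9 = 3441.78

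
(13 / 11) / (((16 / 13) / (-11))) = -169 / 16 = -10.56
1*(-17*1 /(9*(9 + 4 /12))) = -17 /84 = -0.20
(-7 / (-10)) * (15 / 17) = 21 / 34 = 0.62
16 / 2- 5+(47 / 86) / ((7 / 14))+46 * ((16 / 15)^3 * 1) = 59.92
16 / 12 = 4 / 3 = 1.33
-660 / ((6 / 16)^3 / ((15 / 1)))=-563200 / 3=-187733.33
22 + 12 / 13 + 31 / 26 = 627 / 26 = 24.12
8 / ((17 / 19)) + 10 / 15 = 490 / 51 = 9.61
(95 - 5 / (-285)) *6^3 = 389952 / 19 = 20523.79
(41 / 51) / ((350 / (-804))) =-5494 / 2975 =-1.85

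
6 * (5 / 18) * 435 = 725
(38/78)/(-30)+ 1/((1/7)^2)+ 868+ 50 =1131371/1170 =966.98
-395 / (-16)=395 / 16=24.69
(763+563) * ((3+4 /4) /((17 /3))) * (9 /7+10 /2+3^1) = 60840 /7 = 8691.43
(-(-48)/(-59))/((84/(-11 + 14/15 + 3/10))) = 586/6195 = 0.09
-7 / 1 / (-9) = 7 / 9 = 0.78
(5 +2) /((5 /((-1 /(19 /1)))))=-7 /95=-0.07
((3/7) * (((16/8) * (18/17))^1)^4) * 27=136048896/584647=232.70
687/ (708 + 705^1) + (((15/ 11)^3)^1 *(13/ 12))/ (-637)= 59210729/ 122872596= 0.48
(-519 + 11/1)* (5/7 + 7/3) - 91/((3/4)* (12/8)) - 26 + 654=-63068/63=-1001.08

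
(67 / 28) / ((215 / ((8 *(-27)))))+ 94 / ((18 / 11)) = 745523 / 13545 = 55.04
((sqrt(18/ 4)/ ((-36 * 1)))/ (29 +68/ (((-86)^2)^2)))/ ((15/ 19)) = -64957219 * sqrt(2)/ 35692283970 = -0.00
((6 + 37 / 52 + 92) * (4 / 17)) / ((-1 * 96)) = -0.24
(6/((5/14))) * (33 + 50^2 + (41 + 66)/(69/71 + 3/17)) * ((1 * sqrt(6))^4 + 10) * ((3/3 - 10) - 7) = -5357913664/165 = -32472204.02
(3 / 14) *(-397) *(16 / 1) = -9528 / 7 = -1361.14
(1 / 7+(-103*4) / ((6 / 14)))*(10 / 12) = -100925 / 126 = -800.99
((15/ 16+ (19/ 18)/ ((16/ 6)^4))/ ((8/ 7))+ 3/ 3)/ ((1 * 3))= 120493/ 196608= 0.61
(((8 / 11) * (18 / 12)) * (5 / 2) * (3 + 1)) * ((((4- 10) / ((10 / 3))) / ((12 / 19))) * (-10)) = 3420 / 11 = 310.91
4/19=0.21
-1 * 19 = -19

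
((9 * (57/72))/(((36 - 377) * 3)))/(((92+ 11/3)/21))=-171/111848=-0.00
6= 6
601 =601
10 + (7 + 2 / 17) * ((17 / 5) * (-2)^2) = 534 / 5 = 106.80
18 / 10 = 9 / 5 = 1.80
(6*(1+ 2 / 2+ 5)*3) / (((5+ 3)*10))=63 / 40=1.58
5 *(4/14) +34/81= 1048/567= 1.85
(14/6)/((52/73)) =511/156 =3.28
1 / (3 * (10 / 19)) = 19 / 30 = 0.63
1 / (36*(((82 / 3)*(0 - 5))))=-1 / 4920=-0.00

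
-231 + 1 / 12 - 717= -11375 / 12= -947.92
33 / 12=11 / 4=2.75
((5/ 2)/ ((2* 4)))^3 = 125/ 4096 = 0.03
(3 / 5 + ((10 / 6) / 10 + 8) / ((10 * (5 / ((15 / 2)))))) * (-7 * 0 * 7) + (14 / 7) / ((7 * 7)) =2 / 49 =0.04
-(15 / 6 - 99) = 193 / 2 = 96.50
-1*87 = -87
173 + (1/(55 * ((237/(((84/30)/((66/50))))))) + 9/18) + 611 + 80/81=1216373443/1548558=785.49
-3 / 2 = -1.50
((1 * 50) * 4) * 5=1000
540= 540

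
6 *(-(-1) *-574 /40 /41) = -21 /10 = -2.10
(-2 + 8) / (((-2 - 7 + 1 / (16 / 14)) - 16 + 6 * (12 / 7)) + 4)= -336 / 551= -0.61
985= 985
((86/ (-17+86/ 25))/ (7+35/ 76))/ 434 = -81700/ 41710221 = -0.00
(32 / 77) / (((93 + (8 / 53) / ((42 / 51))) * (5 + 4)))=1696 / 3422529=0.00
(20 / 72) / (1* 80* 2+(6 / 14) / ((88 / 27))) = 1540 / 887769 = 0.00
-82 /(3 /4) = -109.33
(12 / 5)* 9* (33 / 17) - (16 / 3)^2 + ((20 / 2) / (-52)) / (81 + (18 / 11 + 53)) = 400136197 / 29675880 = 13.48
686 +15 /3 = 691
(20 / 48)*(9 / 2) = 15 / 8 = 1.88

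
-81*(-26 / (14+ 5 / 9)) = 18954 / 131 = 144.69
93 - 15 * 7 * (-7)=828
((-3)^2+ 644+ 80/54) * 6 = 35342/9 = 3926.89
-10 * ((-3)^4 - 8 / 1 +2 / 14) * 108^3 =-6449725440 / 7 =-921389348.57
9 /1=9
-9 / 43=-0.21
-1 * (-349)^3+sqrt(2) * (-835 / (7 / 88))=42508549 - 73480 * sqrt(2) / 7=42493703.80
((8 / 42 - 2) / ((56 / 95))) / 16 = -1805 / 9408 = -0.19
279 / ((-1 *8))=-279 / 8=-34.88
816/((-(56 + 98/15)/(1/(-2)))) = 3060/469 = 6.52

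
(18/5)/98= 9/245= 0.04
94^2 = 8836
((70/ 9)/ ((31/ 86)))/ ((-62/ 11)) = -33110/ 8649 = -3.83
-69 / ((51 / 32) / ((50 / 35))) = -7360 / 119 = -61.85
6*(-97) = -582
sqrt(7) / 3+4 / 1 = sqrt(7) / 3+4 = 4.88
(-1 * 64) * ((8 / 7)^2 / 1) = -4096 / 49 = -83.59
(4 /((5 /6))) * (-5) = -24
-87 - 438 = -525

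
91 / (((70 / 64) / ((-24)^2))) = 239616 / 5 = 47923.20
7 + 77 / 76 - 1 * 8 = 1 / 76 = 0.01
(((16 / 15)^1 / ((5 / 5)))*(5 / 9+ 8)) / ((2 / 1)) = 616 / 135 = 4.56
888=888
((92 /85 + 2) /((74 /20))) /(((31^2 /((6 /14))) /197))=309684 /4231283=0.07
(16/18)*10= 80/9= 8.89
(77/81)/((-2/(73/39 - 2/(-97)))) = -551243/612846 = -0.90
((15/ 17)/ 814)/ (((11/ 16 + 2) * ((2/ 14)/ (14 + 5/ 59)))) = 698040/ 17553503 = 0.04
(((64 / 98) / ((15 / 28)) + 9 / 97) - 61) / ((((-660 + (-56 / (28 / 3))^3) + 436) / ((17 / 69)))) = 2583677 / 77304150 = 0.03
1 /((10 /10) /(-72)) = -72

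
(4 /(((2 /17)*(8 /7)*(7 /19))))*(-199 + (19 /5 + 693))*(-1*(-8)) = 1607894 /5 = 321578.80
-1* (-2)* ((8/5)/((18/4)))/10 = 16/225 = 0.07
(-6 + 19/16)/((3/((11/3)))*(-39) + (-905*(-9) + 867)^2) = -121/2042005104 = -0.00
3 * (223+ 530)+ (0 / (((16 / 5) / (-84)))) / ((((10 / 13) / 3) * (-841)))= 2259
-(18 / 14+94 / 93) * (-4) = 5980 / 651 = 9.19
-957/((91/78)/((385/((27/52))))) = -1824680/3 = -608226.67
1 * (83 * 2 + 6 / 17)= 166.35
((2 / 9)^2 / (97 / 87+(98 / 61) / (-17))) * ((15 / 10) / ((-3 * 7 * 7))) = -60146 / 121799349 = -0.00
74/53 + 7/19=1777/1007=1.76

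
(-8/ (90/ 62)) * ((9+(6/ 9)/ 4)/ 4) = -341/ 27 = -12.63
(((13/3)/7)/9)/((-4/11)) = -143/756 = -0.19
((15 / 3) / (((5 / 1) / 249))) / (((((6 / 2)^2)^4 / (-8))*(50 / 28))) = -0.17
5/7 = 0.71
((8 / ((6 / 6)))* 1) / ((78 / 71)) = 7.28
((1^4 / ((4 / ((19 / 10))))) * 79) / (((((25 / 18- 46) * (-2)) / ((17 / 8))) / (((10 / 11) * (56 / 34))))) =94563 / 70664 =1.34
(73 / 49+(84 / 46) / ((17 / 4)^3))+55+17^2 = 1913091783 / 5536951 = 345.51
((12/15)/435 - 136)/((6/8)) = -1183184/6525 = -181.33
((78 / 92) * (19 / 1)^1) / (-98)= -741 / 4508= -0.16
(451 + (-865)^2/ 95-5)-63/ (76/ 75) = 627751/ 76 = 8259.88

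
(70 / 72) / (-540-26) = -35 / 20376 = -0.00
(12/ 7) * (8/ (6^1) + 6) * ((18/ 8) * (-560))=-15840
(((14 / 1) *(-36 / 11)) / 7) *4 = -288 / 11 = -26.18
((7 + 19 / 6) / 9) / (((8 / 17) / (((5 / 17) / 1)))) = 0.71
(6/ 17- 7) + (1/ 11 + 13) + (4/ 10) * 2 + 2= 8643/ 935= 9.24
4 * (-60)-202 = -442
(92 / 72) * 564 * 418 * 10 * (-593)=-5359035880 / 3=-1786345293.33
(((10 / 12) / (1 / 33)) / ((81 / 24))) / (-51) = -220 / 1377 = -0.16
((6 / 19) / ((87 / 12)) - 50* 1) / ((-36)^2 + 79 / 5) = -137630 / 3614009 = -0.04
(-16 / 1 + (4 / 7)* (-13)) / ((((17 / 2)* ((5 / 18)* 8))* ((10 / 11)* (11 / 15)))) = -1107 / 595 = -1.86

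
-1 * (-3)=3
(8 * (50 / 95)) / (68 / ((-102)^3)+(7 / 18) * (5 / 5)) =312120 / 28823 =10.83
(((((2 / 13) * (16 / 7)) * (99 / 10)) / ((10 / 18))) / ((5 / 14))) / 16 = 1782 / 1625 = 1.10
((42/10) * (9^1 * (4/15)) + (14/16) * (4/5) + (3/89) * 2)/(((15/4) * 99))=96542/3304125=0.03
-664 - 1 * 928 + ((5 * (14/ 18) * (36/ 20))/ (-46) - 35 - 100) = -79449/ 46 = -1727.15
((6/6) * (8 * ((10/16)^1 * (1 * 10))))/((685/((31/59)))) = 0.04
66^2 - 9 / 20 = 87111 / 20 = 4355.55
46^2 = 2116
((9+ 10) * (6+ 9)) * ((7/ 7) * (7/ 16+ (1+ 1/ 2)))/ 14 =8835/ 224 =39.44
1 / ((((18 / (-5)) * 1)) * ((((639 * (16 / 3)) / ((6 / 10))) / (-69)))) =23 / 6816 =0.00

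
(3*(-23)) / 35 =-69 / 35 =-1.97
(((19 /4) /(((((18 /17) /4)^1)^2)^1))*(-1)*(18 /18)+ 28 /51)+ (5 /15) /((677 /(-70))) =-62716237 /932229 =-67.28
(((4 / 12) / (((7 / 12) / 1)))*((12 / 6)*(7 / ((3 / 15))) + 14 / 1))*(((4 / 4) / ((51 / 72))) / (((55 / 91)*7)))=14976 / 935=16.02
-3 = -3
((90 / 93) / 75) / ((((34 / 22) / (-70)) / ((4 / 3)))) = -1232 / 1581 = -0.78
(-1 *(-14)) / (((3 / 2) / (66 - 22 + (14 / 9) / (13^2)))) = 1874264 / 4563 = 410.75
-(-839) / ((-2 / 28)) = -11746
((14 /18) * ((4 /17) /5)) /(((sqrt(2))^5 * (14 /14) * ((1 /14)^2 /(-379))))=-259994 * sqrt(2) /765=-480.64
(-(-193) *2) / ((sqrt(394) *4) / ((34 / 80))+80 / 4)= -55777 / 249270+13124 *sqrt(394) / 124635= 1.87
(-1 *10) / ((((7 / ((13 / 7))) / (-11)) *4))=715 / 98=7.30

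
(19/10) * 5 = 19/2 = 9.50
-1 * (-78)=78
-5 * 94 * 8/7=-3760/7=-537.14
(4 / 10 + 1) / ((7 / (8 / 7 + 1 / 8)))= 71 / 280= 0.25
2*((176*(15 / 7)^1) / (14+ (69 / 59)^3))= 216880224 / 4485341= 48.35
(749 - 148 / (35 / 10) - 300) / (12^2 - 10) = 2847 / 938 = 3.04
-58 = -58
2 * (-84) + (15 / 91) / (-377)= -5763591 / 34307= -168.00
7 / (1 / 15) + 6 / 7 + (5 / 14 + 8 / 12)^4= 332814049 / 3111696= 106.96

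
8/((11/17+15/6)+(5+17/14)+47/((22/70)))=10472/208009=0.05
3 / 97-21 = -2034 / 97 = -20.97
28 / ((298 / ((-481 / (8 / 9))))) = -30303 / 596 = -50.84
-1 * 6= -6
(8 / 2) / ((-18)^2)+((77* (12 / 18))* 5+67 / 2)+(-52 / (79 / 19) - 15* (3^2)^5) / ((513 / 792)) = -332446139347 / 243162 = -1367179.66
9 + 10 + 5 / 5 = 20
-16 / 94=-8 / 47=-0.17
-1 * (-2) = 2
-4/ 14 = -2/ 7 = -0.29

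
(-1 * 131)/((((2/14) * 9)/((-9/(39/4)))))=94.05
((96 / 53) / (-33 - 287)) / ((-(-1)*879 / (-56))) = 28 / 77645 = 0.00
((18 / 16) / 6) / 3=1 / 16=0.06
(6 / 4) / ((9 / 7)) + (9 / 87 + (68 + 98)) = 29105 / 174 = 167.27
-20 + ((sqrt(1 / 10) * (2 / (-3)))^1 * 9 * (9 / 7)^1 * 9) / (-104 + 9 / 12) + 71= 972 * sqrt(10) / 14455 + 51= 51.21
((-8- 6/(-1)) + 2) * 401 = 0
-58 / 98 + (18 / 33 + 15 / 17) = 0.84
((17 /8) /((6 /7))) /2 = 119 /96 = 1.24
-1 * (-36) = 36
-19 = -19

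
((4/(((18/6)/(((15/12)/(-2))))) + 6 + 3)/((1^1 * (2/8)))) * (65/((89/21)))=501.01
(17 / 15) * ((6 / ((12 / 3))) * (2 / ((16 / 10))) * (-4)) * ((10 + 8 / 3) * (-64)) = 20672 / 3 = 6890.67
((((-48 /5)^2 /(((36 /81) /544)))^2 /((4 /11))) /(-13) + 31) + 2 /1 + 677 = -2691764088.20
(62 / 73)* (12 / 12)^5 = 62 / 73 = 0.85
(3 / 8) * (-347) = -1041 / 8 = -130.12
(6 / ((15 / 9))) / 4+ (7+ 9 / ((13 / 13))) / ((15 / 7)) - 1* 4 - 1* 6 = -49 / 30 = -1.63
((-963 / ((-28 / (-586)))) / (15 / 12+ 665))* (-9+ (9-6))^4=-731356128 / 18655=-39204.30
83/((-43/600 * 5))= -9960/43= -231.63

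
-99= -99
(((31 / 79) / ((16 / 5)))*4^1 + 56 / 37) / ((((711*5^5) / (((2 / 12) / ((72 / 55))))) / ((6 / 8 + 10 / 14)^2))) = 433262621 / 1759698380160000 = 0.00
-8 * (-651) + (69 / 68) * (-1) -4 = 353803 / 68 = 5202.99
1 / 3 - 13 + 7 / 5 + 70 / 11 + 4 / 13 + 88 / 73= -530801 / 156585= -3.39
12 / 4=3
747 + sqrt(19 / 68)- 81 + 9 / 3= sqrt(323) / 34 + 669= 669.53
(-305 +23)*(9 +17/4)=-7473/2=-3736.50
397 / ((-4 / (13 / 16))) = -5161 / 64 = -80.64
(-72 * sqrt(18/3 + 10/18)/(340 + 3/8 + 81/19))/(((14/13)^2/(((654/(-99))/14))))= 0.22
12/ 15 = 4/ 5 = 0.80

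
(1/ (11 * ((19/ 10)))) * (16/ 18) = 80/ 1881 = 0.04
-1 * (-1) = 1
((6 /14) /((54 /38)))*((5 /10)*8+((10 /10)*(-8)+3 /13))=-133 /117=-1.14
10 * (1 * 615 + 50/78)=240100/39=6156.41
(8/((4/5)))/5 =2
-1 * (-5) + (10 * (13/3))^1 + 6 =54.33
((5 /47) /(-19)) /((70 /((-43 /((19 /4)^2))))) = 344 /2256611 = 0.00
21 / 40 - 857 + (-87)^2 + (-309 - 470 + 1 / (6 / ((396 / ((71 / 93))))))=17096731 / 2840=6019.98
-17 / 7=-2.43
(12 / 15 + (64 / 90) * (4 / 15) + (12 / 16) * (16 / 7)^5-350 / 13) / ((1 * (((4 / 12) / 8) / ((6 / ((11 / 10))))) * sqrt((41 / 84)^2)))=393758596864 / 70385315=5594.33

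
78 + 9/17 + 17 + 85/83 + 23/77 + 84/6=12043760/108647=110.85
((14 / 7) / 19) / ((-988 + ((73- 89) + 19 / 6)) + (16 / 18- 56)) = -36 / 361133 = -0.00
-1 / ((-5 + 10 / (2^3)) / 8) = 32 / 15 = 2.13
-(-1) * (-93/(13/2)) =-186/13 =-14.31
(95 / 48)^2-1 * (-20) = 55105 / 2304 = 23.92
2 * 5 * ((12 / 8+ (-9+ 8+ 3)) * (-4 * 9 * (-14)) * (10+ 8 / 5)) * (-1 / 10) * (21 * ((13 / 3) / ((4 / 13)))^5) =-1371278418422003 / 5760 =-238069169864.93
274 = 274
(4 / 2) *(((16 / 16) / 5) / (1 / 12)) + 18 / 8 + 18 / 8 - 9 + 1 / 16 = 29 / 80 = 0.36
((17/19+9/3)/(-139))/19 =-74/50179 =-0.00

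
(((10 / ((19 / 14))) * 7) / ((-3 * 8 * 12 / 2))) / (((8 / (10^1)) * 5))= -245 / 2736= -0.09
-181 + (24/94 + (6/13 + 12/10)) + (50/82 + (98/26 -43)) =-27268534/125255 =-217.70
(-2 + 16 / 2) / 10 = 3 / 5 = 0.60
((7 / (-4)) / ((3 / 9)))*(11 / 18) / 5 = -0.64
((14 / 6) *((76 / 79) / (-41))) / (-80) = 133 / 194340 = 0.00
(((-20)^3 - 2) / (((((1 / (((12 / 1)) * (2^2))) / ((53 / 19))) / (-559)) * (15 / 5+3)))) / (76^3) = 227.40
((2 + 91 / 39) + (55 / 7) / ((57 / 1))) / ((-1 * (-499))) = 1784 / 199101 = 0.01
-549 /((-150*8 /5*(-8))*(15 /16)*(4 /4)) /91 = -61 /18200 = -0.00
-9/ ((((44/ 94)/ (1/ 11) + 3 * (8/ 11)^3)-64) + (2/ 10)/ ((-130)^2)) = 47574598500/ 304990350443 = 0.16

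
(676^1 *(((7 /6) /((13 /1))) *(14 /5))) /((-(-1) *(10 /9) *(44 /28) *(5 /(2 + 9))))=26754 /125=214.03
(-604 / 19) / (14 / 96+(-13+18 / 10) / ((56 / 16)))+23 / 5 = 15.01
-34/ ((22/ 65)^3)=-4668625/ 5324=-876.90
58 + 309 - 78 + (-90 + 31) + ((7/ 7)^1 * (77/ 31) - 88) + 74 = 6773/ 31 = 218.48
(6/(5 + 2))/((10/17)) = 51/35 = 1.46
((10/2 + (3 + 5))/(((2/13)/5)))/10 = 169/4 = 42.25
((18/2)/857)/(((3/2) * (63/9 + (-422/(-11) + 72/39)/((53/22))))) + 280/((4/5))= 1632029328/4662937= 350.00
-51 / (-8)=51 / 8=6.38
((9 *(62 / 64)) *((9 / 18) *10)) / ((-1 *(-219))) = 0.20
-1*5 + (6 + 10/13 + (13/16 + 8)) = 2201/208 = 10.58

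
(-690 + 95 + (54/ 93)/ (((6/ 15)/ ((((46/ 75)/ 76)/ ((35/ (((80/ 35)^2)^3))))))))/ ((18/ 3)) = -7214790237673/ 72760024050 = -99.16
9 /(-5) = -9 /5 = -1.80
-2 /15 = -0.13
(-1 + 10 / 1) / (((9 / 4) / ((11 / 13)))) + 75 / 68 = 3967 / 884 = 4.49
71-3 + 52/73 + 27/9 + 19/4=22327/292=76.46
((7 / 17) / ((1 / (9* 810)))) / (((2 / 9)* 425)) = 45927 / 1445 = 31.78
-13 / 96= -0.14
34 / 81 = 0.42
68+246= 314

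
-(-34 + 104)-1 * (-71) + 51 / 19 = 70 / 19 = 3.68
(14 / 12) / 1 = 7 / 6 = 1.17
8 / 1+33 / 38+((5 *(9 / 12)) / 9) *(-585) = -17851 / 76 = -234.88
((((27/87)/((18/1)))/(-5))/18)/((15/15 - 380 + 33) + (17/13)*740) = -13/42188040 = -0.00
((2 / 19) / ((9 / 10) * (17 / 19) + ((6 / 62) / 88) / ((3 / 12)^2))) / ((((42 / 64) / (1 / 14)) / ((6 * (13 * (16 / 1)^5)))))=228841226240 / 200949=1138802.51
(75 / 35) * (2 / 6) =5 / 7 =0.71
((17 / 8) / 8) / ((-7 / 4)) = -17 / 112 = -0.15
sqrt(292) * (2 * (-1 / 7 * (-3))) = 12 * sqrt(73) / 7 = 14.65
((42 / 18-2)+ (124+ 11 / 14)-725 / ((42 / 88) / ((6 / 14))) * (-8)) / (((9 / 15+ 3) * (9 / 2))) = 7839925 / 23814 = 329.21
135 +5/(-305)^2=135.00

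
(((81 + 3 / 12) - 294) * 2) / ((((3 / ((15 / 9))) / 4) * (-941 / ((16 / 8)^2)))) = 34040 / 8469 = 4.02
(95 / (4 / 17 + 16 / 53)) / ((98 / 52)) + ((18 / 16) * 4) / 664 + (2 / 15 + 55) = 17595200839 / 118105680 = 148.98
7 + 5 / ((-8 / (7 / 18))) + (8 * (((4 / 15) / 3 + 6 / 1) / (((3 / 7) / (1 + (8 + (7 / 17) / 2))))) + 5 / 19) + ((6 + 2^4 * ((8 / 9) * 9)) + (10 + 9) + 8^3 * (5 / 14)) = 1389.21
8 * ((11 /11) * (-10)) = -80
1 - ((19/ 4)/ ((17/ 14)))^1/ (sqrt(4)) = -65/ 68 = -0.96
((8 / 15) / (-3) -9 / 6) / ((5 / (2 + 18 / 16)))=-151 / 144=-1.05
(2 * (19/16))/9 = 19/72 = 0.26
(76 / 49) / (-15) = -76 / 735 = -0.10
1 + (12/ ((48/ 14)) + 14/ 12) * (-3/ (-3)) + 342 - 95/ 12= 1359/ 4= 339.75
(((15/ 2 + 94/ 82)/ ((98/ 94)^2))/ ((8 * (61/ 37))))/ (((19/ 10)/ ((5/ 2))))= 0.79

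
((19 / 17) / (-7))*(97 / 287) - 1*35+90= 1876572 / 34153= 54.95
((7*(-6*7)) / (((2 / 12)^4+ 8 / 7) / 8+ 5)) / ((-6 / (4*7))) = 99574272 / 373255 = 266.77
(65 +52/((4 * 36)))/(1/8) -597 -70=-1297/9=-144.11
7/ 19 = 0.37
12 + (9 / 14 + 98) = 110.64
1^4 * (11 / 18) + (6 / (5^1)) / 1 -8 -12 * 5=-5957 / 90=-66.19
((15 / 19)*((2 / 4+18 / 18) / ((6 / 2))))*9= 135 / 38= 3.55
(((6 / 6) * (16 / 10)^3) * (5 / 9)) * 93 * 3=15872 / 25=634.88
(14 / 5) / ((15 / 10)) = 28 / 15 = 1.87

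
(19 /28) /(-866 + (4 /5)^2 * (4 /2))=-0.00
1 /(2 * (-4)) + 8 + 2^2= 95 /8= 11.88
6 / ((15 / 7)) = 14 / 5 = 2.80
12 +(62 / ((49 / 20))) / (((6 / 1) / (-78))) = -15532 / 49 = -316.98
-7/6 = -1.17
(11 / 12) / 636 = 11 / 7632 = 0.00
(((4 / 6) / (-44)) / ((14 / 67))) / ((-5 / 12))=67 / 385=0.17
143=143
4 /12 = 1 /3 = 0.33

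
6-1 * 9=-3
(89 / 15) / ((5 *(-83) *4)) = -89 / 24900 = -0.00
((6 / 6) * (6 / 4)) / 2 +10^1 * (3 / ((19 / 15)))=24.43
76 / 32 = 19 / 8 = 2.38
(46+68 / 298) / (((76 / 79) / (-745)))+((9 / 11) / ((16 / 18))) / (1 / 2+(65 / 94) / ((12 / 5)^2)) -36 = -62857726314 / 1754137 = -35833.99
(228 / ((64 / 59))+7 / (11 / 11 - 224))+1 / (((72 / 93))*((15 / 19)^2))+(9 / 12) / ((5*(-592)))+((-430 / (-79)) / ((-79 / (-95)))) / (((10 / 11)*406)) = 95847339900810499 / 451586088273600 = 212.25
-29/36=-0.81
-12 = -12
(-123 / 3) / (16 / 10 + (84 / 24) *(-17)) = 410 / 579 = 0.71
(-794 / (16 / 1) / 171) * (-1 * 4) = 397 / 342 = 1.16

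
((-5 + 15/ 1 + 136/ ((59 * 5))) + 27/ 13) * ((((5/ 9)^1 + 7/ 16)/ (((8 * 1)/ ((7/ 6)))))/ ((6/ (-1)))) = -3702391/ 12234240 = -0.30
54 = 54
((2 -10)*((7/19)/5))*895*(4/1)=-40096/19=-2110.32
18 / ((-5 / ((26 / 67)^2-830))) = 67053492 / 22445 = 2987.46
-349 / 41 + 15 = 6.49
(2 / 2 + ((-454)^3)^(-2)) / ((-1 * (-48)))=8756592045368897 / 420316418177707008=0.02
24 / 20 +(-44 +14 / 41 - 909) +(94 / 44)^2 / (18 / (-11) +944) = -951.45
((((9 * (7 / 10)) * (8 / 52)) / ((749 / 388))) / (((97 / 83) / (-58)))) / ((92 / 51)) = -2209626 / 159965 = -13.81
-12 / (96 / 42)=-21 / 4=-5.25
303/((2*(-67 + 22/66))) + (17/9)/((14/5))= -40267/25200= -1.60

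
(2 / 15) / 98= 1 / 735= 0.00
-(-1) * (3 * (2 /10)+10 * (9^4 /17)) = 328101 /85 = 3860.01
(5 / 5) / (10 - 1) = 1 / 9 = 0.11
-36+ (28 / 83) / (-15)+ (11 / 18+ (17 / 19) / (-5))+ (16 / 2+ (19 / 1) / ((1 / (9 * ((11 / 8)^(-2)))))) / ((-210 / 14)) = -723922879 / 17173530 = -42.15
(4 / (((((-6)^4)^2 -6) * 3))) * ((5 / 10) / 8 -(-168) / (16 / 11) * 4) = 7393 / 20155320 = 0.00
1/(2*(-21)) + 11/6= 38/21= 1.81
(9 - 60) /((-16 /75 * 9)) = 425 /16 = 26.56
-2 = -2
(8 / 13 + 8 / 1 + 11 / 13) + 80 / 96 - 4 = 491 / 78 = 6.29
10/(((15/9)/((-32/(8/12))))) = -288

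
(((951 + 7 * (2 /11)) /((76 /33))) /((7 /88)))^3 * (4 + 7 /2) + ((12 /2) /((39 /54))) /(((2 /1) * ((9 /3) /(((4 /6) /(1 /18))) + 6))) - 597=805449888380264338167 /764607025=1053416803723.80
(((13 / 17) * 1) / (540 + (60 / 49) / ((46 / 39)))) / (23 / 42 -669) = -102557 / 48503071875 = -0.00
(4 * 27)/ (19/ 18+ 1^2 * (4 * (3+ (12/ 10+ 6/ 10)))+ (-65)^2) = 9720/ 382073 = 0.03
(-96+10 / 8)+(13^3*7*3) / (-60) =-8637 / 10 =-863.70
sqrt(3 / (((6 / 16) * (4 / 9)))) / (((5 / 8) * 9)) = 8 * sqrt(2) / 15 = 0.75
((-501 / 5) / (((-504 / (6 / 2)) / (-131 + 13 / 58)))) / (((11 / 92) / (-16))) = 10437.61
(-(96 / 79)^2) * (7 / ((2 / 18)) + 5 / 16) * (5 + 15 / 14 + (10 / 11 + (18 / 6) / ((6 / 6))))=-448410528 / 480557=-933.11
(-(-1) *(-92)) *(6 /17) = -552 /17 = -32.47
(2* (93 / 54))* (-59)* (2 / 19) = -3658 / 171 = -21.39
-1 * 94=-94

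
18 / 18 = 1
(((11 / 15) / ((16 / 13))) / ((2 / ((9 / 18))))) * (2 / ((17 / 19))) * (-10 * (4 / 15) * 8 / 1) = -5434 / 765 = -7.10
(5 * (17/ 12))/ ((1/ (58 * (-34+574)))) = 221850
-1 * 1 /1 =-1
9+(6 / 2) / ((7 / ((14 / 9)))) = 29 / 3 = 9.67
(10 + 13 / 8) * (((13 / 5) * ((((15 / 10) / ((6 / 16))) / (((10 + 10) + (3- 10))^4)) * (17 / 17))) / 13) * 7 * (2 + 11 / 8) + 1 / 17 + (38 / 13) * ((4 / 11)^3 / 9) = 38216631971 / 465299817840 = 0.08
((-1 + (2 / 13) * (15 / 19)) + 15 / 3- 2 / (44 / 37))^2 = 175748049 / 29528356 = 5.95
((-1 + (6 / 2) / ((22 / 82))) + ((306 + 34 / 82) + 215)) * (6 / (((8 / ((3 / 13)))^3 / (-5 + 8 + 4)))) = 0.54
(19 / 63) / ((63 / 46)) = 874 / 3969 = 0.22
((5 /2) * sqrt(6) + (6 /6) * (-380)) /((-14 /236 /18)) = 807120 /7 - 5310 * sqrt(6) /7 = 113444.74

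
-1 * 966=-966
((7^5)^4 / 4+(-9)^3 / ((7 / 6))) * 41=22900380427413926951 / 28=817870729550497391.11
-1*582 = -582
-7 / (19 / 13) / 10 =-91 / 190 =-0.48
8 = 8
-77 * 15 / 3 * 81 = -31185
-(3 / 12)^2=-1 / 16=-0.06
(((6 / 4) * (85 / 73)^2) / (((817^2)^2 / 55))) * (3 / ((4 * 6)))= 1192125 / 37988656008476944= 0.00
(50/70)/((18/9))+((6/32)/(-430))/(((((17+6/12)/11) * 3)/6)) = 21467/60200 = 0.36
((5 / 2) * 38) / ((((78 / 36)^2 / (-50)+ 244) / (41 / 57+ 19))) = 3372000 / 439031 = 7.68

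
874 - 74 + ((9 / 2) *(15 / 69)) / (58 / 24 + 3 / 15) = 2890150 / 3611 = 800.37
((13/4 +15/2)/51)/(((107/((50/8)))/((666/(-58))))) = -119325/844016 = -0.14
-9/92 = -0.10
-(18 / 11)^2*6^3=-69984 / 121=-578.38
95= 95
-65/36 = -1.81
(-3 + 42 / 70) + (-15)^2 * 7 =7863 / 5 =1572.60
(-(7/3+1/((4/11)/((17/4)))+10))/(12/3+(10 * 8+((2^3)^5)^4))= -1153/55340232221128658880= -0.00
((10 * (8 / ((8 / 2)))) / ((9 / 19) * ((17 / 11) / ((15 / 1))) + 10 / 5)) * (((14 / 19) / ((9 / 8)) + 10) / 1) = 104.01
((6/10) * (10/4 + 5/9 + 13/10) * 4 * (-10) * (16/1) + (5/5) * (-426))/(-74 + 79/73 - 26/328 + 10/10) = 376854616/12929235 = 29.15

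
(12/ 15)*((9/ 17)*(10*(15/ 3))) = 360/ 17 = 21.18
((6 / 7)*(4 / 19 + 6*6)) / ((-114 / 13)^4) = 0.01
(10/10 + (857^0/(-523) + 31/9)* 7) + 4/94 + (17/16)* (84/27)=8390725/294972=28.45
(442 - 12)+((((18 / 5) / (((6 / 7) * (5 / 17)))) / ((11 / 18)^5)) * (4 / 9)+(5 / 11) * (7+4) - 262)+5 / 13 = 12972772778 / 52341575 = 247.85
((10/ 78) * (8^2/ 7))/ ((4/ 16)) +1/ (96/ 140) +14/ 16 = 639/ 91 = 7.02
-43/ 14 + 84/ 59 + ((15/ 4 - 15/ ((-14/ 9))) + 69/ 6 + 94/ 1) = 193689/ 1652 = 117.25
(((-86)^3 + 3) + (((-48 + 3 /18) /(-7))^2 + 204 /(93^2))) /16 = -22003273331 /553536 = -39750.39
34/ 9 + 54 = 520/ 9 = 57.78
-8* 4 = -32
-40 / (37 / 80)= -3200 / 37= -86.49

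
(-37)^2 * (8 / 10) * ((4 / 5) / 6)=146.03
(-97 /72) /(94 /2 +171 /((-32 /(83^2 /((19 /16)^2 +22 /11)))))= 9409 /75064968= 0.00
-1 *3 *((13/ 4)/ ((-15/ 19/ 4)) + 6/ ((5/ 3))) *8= 1544/ 5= 308.80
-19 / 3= -6.33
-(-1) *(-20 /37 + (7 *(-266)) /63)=-10022 /333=-30.10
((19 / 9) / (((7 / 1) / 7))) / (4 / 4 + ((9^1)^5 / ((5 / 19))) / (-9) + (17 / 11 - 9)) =-0.00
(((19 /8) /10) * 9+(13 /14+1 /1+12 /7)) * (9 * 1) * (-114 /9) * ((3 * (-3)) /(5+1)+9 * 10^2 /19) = -2418039 /80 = -30225.49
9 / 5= 1.80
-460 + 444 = -16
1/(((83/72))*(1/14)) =1008/83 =12.14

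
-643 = -643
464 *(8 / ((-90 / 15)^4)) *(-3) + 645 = 17183 / 27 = 636.41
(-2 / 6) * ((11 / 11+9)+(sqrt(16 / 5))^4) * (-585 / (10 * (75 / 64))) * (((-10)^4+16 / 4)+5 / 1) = 2106854464 / 625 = 3370967.14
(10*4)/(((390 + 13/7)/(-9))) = -0.92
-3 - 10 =-13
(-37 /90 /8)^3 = -50653 /373248000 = -0.00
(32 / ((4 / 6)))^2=2304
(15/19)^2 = 225/361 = 0.62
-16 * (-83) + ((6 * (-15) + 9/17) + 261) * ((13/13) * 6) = 40072/17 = 2357.18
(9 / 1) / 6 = 3 / 2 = 1.50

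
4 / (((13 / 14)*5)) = 56 / 65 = 0.86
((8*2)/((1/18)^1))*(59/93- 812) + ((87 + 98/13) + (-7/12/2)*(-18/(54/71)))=-6777320773/29016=-233571.85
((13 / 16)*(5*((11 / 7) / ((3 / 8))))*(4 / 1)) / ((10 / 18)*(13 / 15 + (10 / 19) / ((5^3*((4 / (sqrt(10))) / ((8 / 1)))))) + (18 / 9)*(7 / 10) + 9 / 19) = 1055146950 / 36492241 - 14671800*sqrt(10) / 255445687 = 28.73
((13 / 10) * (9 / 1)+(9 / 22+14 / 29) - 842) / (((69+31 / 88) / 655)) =-7833.37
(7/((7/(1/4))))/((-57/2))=-1/114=-0.01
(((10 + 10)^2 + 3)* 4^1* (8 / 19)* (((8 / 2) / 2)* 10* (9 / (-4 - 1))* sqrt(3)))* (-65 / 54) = 1676480* sqrt(3) / 57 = 50942.96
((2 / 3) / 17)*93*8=496 / 17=29.18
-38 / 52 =-19 / 26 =-0.73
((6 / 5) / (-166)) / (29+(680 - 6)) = -3 / 291745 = -0.00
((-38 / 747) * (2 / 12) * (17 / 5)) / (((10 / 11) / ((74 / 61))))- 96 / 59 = -335838599 / 201633975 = -1.67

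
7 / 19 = 0.37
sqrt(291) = 17.06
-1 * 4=-4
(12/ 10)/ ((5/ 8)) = 48/ 25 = 1.92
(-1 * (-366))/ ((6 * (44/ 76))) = 1159/ 11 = 105.36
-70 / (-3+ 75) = -35 / 36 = -0.97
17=17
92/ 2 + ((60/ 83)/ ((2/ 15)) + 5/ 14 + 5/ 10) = 30374/ 581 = 52.28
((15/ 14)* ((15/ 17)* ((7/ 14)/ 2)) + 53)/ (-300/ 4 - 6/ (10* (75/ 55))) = -1267025/ 1795472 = -0.71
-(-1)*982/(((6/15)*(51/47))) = 115385/51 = 2262.45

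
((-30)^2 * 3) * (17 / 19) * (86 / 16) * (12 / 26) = 1480275 / 247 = 5993.02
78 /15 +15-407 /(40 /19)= -1385 /8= -173.12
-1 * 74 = -74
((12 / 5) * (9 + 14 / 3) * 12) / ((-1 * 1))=-1968 / 5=-393.60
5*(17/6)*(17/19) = 1445/114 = 12.68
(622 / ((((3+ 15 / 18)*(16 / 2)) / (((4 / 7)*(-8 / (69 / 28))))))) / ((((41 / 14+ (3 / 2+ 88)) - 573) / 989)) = 1497776 / 19343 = 77.43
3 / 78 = 1 / 26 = 0.04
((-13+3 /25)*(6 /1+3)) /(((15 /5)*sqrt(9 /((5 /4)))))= -161*sqrt(5) /25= -14.40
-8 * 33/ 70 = -132/ 35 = -3.77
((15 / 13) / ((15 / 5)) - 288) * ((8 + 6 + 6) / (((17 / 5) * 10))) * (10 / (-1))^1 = 1691.86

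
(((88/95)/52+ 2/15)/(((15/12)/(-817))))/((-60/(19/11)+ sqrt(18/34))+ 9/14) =1363043584 * sqrt(17)/90841278645+ 263338995584/90841278645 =2.96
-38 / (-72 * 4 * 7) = 0.02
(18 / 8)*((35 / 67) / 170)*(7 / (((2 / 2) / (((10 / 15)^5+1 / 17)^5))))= 14793459320562643 / 1217999686501403637768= 0.00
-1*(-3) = 3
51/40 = 1.28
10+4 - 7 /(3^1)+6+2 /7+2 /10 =18.15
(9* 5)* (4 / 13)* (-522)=-93960 / 13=-7227.69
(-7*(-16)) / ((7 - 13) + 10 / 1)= 28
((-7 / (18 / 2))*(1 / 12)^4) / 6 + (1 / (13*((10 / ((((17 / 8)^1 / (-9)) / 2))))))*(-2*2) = 263929 / 72783360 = 0.00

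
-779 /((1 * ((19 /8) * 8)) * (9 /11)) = -451 /9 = -50.11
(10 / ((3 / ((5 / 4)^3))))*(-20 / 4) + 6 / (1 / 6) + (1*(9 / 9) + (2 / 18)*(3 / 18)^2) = 11537 / 2592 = 4.45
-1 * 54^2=-2916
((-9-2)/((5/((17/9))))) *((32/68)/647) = -88/29115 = -0.00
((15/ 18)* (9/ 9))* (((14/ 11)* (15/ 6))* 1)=175/ 66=2.65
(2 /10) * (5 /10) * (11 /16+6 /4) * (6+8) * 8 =49 /2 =24.50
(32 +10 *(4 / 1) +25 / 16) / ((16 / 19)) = 22363 / 256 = 87.36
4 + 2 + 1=7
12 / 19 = 0.63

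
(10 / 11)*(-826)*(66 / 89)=-49560 / 89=-556.85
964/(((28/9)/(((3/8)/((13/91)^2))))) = 45549/8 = 5693.62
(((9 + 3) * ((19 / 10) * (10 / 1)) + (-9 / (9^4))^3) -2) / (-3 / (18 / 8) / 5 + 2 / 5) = 437785152565 / 258280326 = 1695.00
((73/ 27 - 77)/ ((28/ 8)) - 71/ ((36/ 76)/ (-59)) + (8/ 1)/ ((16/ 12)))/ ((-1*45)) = -1668533/ 8505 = -196.18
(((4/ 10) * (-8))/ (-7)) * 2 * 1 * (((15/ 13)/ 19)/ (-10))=-48/ 8645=-0.01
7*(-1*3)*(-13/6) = 91/2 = 45.50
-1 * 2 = -2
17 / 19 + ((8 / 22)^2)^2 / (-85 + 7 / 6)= 125166007 / 139924037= 0.89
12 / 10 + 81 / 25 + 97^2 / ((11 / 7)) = 1647796 / 275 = 5991.99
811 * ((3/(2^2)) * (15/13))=701.83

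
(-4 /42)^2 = 4 /441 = 0.01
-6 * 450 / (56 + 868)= -225 / 77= -2.92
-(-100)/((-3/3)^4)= 100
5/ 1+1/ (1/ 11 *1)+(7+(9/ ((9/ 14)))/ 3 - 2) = 77/ 3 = 25.67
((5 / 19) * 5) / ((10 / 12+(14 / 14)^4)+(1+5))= 150 / 893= 0.17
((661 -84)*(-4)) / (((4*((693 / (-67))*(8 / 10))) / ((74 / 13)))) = 7151915 / 18018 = 396.93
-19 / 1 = -19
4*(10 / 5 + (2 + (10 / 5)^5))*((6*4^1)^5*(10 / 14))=5733089280 / 7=819012754.29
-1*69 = -69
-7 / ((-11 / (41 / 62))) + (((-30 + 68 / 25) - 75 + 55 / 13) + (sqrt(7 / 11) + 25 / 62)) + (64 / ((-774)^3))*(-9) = -69391598677127 / 713720425275 + sqrt(77) / 11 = -96.43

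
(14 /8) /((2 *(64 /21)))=147 /512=0.29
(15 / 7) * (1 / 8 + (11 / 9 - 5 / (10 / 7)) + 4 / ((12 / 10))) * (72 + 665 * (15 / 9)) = 1504925 / 504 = 2985.96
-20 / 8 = -2.50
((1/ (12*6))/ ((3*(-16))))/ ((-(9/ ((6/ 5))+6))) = 1/ 46656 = 0.00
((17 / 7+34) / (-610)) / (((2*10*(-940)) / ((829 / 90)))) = 14093 / 481656000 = 0.00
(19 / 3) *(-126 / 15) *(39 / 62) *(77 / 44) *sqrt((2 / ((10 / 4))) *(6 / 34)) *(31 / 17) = -36309 *sqrt(255) / 14450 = -40.13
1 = 1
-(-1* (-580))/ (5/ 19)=-2204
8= 8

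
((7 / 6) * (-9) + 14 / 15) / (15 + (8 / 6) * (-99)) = 287 / 3510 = 0.08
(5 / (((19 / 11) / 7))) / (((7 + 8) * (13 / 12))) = 308 / 247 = 1.25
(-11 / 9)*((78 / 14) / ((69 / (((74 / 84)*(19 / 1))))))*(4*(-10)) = 2010580 / 30429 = 66.07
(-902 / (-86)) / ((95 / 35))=3157 / 817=3.86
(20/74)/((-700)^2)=1/1813000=0.00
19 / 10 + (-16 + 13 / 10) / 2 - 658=-663.45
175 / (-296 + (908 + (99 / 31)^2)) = 24025 / 85419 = 0.28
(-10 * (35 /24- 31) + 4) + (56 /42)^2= 10843 /36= 301.19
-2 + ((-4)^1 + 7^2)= 43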